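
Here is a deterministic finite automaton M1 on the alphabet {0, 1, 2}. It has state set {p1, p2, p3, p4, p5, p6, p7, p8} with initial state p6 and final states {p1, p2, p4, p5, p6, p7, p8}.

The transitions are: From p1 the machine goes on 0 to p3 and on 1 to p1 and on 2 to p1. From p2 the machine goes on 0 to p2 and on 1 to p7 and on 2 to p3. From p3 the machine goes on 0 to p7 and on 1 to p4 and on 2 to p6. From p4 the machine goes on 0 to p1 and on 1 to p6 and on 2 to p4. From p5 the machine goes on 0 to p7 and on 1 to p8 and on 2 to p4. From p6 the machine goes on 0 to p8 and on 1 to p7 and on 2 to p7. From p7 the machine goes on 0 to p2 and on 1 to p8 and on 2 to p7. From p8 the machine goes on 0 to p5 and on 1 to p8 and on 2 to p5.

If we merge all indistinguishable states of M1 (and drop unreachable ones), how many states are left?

Every state is reachable, so we keep all 8.
Start with accepting vs non-accepting: {p1,p2,p4,p5,p6,p7,p8} | {p3}.
Refine {p1,p2,p4,p5,p6,p7,p8} on symbol 0: members go to different blocks, giving {p2,p4,p5,p6,p7,p8} and {p1}.
On input 0, block {p2,p4,p5,p6,p7,p8} splits into {p2,p5,p6,p7,p8} and {p4}.
On input 2, block {p2,p5,p6,p7,p8} splits into {p6,p7,p8} and {p2} and {p5}.
Split {p6,p7,p8} by δ(·,0) → {p6} and {p7} and {p8}.
No further refinement is possible. Final partition (8 blocks): {p6} | {p3} | {p1} | {p4} | {p2} | {p5} | {p7} | {p8}.

8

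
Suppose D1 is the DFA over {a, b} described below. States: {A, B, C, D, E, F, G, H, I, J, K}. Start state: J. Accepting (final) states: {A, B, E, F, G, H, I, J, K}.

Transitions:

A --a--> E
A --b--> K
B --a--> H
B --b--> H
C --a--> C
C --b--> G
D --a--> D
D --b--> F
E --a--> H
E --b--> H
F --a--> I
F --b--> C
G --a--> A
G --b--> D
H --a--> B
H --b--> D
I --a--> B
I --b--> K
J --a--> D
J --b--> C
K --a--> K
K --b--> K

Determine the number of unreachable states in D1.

0

A breadth-first search from the start state visits every state.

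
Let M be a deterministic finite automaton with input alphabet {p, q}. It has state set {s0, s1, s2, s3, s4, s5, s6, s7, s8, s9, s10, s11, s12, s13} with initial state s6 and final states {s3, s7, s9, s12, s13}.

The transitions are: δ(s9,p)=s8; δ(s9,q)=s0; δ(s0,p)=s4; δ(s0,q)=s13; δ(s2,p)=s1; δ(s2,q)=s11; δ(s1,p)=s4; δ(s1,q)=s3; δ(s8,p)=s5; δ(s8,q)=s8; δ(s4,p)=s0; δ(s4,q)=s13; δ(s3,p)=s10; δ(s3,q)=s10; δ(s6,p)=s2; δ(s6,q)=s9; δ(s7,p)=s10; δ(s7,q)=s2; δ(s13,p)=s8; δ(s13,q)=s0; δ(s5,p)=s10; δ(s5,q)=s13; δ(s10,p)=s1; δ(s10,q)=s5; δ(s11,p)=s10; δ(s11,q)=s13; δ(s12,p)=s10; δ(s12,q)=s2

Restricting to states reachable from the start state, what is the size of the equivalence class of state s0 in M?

Reachable states from the start: {s0,s1,s2,s3,s4,s5,s6,s8,s9,s10,s11,s13}. Unreachable: {s7,s12} — drop them.
P0 = {s3,s9,s13} | {s0,s1,s2,s4,s5,s6,s8,s10,s11}.
Split {s0,s1,s2,s4,s5,s6,s8,s10,s11} by δ(·,q) → {s0,s1,s4,s5,s6,s11} and {s2,s8,s10}.
Refine {s3,s9,s13} on symbol q: members go to different blocks, giving {s9,s13} and {s3}.
On input p, block {s0,s1,s4,s5,s6,s11} splits into {s0,s1,s4} and {s5,s6,s11}.
On input q, block {s0,s1,s4} splits into {s0,s4} and {s1}.
Split {s2,s8,s10} by δ(·,p) → {s2,s10} and {s8}.
Stable partition: {s9,s13} | {s0,s4} | {s2,s10} | {s3} | {s5,s6,s11} | {s1} | {s8} — 7 equivalence classes.
The equivalence class containing s0 is {s0,s4}, of size 2.

2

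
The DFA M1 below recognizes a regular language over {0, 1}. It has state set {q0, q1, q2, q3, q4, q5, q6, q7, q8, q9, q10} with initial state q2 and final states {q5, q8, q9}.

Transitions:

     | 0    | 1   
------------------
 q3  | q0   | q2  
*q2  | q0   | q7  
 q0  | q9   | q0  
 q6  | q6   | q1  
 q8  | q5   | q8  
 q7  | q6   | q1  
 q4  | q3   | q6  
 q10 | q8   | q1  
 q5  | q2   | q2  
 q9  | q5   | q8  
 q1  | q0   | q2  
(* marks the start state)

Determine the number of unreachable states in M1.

3

BFS from q2 reaches {q0, q1, q2, q5, q6, q7, q8, q9}; the 3 state(s) q3, q4, q10 are never visited.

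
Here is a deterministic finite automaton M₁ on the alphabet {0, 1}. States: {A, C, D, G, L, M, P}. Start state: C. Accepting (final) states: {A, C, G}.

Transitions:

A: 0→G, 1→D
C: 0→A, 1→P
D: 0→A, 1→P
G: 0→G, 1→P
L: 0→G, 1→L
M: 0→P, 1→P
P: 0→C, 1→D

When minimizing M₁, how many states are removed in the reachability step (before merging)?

No path from C leads to L, M; the other 5 states are all reachable.

2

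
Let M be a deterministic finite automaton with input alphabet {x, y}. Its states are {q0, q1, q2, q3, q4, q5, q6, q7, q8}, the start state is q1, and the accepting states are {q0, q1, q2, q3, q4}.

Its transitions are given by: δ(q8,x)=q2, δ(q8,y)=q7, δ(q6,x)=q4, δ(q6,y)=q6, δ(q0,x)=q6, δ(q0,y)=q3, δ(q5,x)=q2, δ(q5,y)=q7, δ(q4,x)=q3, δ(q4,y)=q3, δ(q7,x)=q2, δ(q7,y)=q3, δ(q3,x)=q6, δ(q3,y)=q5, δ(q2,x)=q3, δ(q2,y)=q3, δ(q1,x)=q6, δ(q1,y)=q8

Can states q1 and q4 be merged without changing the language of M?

Reachable states from the start: {q1,q2,q3,q4,q5,q6,q7,q8}. Unreachable: {q0} — drop them.
Start with accepting vs non-accepting: {q1,q2,q3,q4} | {q5,q6,q7,q8}.
On input x, block {q1,q2,q3,q4} splits into {q1,q3} and {q2,q4}.
On input y, block {q5,q6,q7,q8} splits into {q5,q6,q8} and {q7}.
Split {q5,q6,q8} by δ(·,y) → {q5,q8} and {q6}.
Stable partition: {q1,q3} | {q5,q8} | {q2,q4} | {q7} | {q6} — 5 equivalence classes.
q1 and q4 end up in different blocks, so they are distinguishable. For instance, the string 'x' is accepted from only q4.

No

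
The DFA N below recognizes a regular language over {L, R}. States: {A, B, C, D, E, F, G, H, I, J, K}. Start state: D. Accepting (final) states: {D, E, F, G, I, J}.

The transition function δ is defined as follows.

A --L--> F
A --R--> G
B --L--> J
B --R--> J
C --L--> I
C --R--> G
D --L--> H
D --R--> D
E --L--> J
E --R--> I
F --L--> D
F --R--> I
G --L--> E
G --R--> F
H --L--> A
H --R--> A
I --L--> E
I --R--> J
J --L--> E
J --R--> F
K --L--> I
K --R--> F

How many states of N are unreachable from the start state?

3

No path from D leads to B, C, K; the other 8 states are all reachable.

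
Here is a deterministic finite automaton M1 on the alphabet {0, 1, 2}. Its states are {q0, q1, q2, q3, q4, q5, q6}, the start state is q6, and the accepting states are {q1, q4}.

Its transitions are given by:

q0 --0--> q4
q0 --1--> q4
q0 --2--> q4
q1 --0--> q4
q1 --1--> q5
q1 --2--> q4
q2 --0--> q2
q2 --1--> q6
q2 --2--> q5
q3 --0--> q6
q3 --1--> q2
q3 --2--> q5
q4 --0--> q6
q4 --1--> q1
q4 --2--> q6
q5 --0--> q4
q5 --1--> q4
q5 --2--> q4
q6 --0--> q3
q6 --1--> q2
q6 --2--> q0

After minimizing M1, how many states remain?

All states are reachable from the start state.
Initial partition by acceptance: {q1,q4} | {q0,q2,q3,q5,q6}.
Split {q1,q4} by δ(·,0) → {q1} and {q4}.
Split {q0,q2,q3,q5,q6} by δ(·,0) → {q2,q3,q6} and {q0,q5}.
The partition is now stable with 4 blocks: {q1} | {q2,q3,q6} | {q4} | {q0,q5}.

4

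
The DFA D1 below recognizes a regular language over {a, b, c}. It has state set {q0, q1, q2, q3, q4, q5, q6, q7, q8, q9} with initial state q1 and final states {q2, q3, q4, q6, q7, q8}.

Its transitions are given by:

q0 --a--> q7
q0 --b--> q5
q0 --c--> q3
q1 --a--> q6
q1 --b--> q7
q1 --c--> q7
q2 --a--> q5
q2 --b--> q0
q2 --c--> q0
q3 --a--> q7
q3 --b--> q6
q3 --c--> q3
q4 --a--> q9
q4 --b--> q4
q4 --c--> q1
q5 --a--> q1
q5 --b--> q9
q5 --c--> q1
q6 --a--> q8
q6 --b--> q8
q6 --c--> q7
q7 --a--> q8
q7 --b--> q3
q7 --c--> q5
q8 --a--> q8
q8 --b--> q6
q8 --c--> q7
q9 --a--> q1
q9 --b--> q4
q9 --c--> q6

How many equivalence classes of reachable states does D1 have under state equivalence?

7

States {q0,q2} cannot be reached from the start state, so discard them.
Initial partition by acceptance: {q3,q4,q6,q7,q8} | {q1,q5,q9}.
Split {q3,q4,q6,q7,q8} by δ(·,a) → {q3,q6,q7,q8} and {q4}.
Split {q3,q6,q7,q8} by δ(·,c) → {q3,q6,q8} and {q7}.
On input a, block {q3,q6,q8} splits into {q6,q8} and {q3}.
Split {q1,q5,q9} by δ(·,a) → {q5,q9} and {q1}.
Refine {q5,q9} on symbol b: members go to different blocks, giving {q5} and {q9}.
Stable partition: {q6,q8} | {q5} | {q4} | {q7} | {q3} | {q1} | {q9} — 7 equivalence classes.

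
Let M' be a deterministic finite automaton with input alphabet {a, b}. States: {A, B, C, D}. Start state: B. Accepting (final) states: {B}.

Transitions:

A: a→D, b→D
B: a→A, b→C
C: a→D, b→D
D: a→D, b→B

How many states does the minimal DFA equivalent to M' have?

3

Start with accepting vs non-accepting: {B} | {A,C,D}.
On input b, block {A,C,D} splits into {A,C} and {D}.
No further refinement is possible. Final partition (3 blocks): {B} | {A,C} | {D}.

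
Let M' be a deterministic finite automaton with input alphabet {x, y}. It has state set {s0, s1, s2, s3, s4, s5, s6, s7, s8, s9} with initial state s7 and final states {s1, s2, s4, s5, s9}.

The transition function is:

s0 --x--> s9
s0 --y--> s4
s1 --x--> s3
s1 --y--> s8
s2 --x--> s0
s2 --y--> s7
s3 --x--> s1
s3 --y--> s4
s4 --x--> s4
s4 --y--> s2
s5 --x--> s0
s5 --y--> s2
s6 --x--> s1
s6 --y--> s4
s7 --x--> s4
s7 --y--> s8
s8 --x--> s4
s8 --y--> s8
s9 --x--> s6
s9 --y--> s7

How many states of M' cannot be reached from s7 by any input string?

1

Starting at s7 and following transitions, the reachable set is {s0, s1, s2, s3, s4, s6, s7, s8, s9}. That leaves s5 unreachable — 1 in total.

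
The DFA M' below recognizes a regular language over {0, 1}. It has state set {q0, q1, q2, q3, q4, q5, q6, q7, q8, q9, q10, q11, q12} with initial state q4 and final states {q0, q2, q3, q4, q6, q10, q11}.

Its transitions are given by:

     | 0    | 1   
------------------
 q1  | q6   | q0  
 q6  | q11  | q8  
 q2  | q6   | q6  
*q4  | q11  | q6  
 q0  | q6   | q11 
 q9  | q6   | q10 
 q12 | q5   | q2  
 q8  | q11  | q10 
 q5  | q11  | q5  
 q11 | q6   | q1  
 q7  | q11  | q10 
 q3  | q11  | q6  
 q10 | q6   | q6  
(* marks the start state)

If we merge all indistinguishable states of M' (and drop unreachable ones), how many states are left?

Reachable states from the start: {q0,q1,q4,q6,q8,q10,q11}. Unreachable: {q2,q3,q5,q7,q9,q12} — drop them.
Start with accepting vs non-accepting: {q0,q4,q6,q10,q11} | {q1,q8}.
Refine {q0,q4,q6,q10,q11} on symbol 1: members go to different blocks, giving {q0,q4,q10} and {q6,q11}.
No further refinement is possible. Final partition (3 blocks): {q0,q4,q10} | {q1,q8} | {q6,q11}.

3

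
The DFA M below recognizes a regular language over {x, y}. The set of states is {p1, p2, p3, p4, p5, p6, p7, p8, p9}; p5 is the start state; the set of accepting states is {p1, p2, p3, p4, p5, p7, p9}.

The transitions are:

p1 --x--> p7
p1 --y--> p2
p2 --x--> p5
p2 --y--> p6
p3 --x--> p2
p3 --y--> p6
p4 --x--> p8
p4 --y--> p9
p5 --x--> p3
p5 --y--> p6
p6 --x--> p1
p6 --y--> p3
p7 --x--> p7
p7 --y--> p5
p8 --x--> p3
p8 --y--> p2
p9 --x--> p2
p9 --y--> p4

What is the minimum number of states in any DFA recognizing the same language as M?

3

Reachable states from the start: {p1,p2,p3,p5,p6,p7}. Unreachable: {p4,p8,p9} — drop them.
Initial partition by acceptance: {p1,p2,p3,p5,p7} | {p6}.
Split {p1,p2,p3,p5,p7} by δ(·,y) → {p2,p3,p5} and {p1,p7}.
Stable partition: {p2,p3,p5} | {p6} | {p1,p7} — 3 equivalence classes.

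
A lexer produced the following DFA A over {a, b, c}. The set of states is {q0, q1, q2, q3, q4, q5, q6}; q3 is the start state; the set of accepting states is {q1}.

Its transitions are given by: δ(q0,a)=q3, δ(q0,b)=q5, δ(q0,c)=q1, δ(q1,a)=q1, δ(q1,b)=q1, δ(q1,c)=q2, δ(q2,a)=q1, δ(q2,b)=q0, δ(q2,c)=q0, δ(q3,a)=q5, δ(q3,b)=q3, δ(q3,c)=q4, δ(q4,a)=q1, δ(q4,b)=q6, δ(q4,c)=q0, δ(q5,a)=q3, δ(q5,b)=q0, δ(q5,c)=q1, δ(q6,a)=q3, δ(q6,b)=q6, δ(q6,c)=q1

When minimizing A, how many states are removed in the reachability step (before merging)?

0

A breadth-first search from the start state visits every state.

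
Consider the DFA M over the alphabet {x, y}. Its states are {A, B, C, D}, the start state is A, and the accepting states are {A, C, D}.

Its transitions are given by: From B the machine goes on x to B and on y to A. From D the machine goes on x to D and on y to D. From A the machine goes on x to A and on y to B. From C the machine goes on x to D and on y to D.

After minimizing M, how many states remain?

2

First remove the unreachable states {C,D}; 2 states remain.
Initial partition by acceptance: {A} | {B}.
The partition is now stable with 2 blocks: {A} | {B}.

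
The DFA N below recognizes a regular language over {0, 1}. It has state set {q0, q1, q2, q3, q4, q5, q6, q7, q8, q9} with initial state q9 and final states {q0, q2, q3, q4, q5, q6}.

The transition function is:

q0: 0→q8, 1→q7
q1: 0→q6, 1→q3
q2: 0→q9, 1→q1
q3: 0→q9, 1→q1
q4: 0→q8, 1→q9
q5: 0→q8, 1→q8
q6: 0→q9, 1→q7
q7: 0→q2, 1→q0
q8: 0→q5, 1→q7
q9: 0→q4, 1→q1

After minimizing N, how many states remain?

Every state is reachable, so we keep all 10.
Initial partition by acceptance: {q0,q2,q3,q4,q5,q6} | {q1,q7,q8,q9}.
Split {q1,q7,q8,q9} by δ(·,1) → {q1,q7} and {q8,q9}.
Split {q0,q2,q3,q4,q5,q6} by δ(·,1) → {q0,q2,q3,q6} and {q4,q5}.
No further refinement is possible. Final partition (4 blocks): {q0,q2,q3,q6} | {q1,q7} | {q8,q9} | {q4,q5}.

4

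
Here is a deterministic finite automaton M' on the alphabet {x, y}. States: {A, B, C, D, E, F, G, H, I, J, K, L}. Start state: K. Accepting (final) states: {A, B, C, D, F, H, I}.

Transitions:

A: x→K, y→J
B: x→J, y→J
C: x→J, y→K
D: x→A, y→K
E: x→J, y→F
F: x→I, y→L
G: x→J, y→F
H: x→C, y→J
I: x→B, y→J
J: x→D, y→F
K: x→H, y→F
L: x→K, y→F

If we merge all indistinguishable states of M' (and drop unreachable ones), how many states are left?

5

First remove the unreachable states {E,G}; 10 states remain.
P0 = {A,B,C,D,F,H,I} | {J,K,L}.
On input x, block {A,B,C,D,F,H,I} splits into {D,F,H,I} and {A,B,C}.
On input x, block {D,F,H,I} splits into {D,H,I} and {F}.
Refine {J,K,L} on symbol x: members go to different blocks, giving {J,K} and {L}.
No further refinement is possible. Final partition (5 blocks): {D,H,I} | {J,K} | {A,B,C} | {F} | {L}.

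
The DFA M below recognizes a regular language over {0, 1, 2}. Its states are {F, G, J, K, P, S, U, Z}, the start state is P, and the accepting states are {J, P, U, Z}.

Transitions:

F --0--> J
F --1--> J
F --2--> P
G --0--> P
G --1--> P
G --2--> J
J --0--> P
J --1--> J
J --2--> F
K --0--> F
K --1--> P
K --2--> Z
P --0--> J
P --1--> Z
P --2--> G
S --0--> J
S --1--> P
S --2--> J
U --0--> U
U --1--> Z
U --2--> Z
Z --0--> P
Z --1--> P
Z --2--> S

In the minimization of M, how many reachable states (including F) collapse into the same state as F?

3

First remove the unreachable states {K,U}; 6 states remain.
Start with accepting vs non-accepting: {J,P,Z} | {F,G,S}.
Stable partition: {J,P,Z} | {F,G,S} — 2 equivalence classes.
The equivalence class containing F is {F,G,S}, of size 3.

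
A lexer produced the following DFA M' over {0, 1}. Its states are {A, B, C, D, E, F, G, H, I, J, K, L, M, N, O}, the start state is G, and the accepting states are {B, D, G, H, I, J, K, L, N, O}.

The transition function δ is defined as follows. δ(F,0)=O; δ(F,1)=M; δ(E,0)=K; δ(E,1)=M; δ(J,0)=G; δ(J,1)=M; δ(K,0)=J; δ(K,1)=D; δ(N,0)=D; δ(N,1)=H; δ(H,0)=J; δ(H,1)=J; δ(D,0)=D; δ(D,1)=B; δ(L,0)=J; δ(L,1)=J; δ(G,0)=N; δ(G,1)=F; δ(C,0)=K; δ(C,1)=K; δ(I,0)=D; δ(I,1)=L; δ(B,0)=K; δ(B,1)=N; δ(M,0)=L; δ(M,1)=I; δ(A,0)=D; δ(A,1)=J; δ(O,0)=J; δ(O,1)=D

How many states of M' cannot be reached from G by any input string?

3

Starting at G and following transitions, the reachable set is {B, D, F, G, H, I, J, K, L, M, N, O}. That leaves A, C, E unreachable — 3 in total.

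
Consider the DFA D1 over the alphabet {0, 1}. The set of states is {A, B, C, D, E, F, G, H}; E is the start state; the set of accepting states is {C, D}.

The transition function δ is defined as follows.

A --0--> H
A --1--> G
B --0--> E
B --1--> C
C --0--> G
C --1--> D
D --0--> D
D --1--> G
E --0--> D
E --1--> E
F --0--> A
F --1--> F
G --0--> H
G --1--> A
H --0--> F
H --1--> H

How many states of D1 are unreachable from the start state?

No path from E leads to B, C; the other 6 states are all reachable.

2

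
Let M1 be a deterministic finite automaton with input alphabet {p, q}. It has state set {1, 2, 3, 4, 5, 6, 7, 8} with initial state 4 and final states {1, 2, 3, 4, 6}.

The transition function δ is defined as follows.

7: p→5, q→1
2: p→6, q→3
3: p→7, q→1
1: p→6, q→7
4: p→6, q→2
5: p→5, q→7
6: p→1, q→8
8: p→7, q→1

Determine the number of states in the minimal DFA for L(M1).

8

All states are reachable from the start state.
P0 = {1,2,3,4,6} | {5,7,8}.
Split {1,2,3,4,6} by δ(·,p) → {1,2,4,6} and {3}.
On input q, block {1,2,4,6} splits into {1,6} and {2} and {4}.
On input q, block {5,7,8} splits into {7,8} and {5}.
Split {7,8} by δ(·,p) → {7} and {8}.
Split {1,6} by δ(·,q) → {1} and {6}.
Stable partition: {1} | {7} | {3} | {2} | {4} | {5} | {8} | {6} — 8 equivalence classes.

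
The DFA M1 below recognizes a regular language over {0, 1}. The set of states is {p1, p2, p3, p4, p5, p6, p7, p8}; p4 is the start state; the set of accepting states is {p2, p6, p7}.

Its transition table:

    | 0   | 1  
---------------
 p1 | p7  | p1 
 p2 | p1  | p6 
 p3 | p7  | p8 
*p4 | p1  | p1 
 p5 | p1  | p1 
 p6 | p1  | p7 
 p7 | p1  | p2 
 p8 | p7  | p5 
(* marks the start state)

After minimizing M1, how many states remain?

First remove the unreachable states {p3,p5,p8}; 5 states remain.
Start with accepting vs non-accepting: {p2,p6,p7} | {p1,p4}.
Refine {p1,p4} on symbol 0: members go to different blocks, giving {p1} and {p4}.
Stable partition: {p2,p6,p7} | {p1} | {p4} — 3 equivalence classes.

3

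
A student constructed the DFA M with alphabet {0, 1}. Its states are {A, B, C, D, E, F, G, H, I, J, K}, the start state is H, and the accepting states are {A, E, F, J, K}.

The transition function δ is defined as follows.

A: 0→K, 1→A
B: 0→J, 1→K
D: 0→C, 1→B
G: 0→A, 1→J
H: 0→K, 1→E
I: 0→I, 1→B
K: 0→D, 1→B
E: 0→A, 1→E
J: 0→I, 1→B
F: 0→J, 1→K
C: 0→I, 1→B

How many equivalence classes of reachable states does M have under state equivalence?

6

States {F,G} cannot be reached from the start state, so discard them.
Start with accepting vs non-accepting: {A,E,J,K} | {B,C,D,H,I}.
Split {A,E,J,K} by δ(·,0) → {A,E} and {J,K}.
Split {A,E} by δ(·,0) → {A} and {E}.
On input 0, block {B,C,D,H,I} splits into {C,D,I} and {B,H}.
Split {B,H} by δ(·,1) → {B} and {H}.
No further refinement is possible. Final partition (6 blocks): {A} | {C,D,I} | {J,K} | {E} | {B} | {H}.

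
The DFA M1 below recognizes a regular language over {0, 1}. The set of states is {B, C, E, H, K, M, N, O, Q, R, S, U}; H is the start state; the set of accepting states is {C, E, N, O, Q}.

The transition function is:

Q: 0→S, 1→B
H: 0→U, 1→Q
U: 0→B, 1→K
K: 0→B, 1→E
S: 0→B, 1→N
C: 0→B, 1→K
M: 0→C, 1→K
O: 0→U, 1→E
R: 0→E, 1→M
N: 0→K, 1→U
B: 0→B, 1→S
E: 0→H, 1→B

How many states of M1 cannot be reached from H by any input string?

BFS from H reaches {B, E, H, K, N, Q, S, U}; the 4 state(s) C, M, O, R are never visited.

4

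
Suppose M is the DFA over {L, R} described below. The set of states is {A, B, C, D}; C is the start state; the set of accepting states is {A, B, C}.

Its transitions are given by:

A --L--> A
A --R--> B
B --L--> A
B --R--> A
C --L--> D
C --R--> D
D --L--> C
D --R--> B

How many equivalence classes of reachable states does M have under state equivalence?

3

P0 = {A,B,C} | {D}.
Split {A,B,C} by δ(·,L) → {A,B} and {C}.
Stable partition: {A,B} | {D} | {C} — 3 equivalence classes.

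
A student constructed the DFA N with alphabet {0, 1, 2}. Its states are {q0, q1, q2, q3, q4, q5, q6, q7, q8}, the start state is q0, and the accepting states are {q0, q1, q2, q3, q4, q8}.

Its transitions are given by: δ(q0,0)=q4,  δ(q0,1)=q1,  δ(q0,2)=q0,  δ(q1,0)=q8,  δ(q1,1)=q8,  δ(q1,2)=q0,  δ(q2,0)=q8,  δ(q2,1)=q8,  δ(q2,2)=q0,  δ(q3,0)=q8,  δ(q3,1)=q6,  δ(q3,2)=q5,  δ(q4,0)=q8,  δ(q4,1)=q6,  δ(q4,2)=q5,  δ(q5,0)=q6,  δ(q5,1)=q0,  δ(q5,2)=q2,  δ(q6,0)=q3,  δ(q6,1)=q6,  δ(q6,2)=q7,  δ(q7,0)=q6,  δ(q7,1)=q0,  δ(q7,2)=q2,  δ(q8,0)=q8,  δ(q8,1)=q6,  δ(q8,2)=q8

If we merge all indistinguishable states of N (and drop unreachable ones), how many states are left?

6

All states are reachable from the start state.
P0 = {q0,q1,q2,q3,q4,q8} | {q5,q6,q7}.
On input 1, block {q0,q1,q2,q3,q4,q8} splits into {q0,q1,q2} and {q3,q4,q8}.
Split {q0,q1,q2} by δ(·,1) → {q1,q2} and {q0}.
Refine {q5,q6,q7} on symbol 0: members go to different blocks, giving {q5,q7} and {q6}.
Split {q3,q4,q8} by δ(·,2) → {q3,q4} and {q8}.
The partition is now stable with 6 blocks: {q1,q2} | {q5,q7} | {q3,q4} | {q0} | {q6} | {q8}.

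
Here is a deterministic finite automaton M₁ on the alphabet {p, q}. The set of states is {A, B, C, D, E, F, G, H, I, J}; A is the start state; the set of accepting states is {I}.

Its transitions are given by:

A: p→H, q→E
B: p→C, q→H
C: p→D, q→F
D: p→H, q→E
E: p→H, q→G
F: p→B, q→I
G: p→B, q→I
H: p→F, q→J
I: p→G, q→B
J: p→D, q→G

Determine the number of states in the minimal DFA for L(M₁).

Initial partition by acceptance: {I} | {A,B,C,D,E,F,G,H,J}.
Refine {A,B,C,D,E,F,G,H,J} on symbol q: members go to different blocks, giving {A,B,C,D,E,H,J} and {F,G}.
Refine {A,B,C,D,E,H,J} on symbol p: members go to different blocks, giving {A,B,C,D,E,J} and {H}.
Refine {A,B,C,D,E,J} on symbol p: members go to different blocks, giving {A,D,E} and {B,C,J}.
Refine {A,D,E} on symbol q: members go to different blocks, giving {A,D} and {E}.
Split {B,C,J} by δ(·,p) → {C,J} and {B}.
The partition is now stable with 7 blocks: {I} | {A,D} | {F,G} | {H} | {C,J} | {E} | {B}.

7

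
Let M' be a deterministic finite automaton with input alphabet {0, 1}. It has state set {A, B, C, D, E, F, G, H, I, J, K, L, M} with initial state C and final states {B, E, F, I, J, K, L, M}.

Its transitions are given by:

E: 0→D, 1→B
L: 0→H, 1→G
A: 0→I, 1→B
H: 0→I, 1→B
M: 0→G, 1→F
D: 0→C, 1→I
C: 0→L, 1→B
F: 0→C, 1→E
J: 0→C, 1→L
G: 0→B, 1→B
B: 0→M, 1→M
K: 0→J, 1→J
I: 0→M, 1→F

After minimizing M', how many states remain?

First remove the unreachable states {A,J,K}; 10 states remain.
Start with accepting vs non-accepting: {B,E,F,I,L,M} | {C,D,G,H}.
Split {B,E,F,I,L,M} by δ(·,0) → {E,F,L,M} and {B,I}.
Split {E,F,L,M} by δ(·,1) → {F,M} and {E} and {L}.
Split {F,M} by δ(·,1) → {F} and {M}.
Refine {C,D,G,H} on symbol 0: members go to different blocks, giving {G,H} and {C} and {D}.
On input 1, block {B,I} splits into {B} and {I}.
Split {G,H} by δ(·,0) → {G} and {H}.
The partition is now stable with 10 blocks: {F} | {G} | {B} | {E} | {L} | {M} | {C} | {D} | {I} | {H}.

10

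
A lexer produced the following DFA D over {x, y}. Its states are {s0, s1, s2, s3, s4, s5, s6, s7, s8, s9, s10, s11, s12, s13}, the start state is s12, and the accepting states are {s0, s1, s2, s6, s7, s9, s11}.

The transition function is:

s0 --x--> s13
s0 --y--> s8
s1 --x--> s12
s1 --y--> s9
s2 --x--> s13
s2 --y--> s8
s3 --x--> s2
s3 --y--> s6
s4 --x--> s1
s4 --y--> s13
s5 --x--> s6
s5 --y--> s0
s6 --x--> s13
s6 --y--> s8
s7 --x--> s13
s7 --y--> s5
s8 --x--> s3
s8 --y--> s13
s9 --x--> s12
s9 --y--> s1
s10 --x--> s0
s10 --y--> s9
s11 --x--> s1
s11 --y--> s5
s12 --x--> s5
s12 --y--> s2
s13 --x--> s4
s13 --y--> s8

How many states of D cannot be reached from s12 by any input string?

3

Starting at s12 and following transitions, the reachable set is {s0, s1, s2, s3, s4, s5, s6, s8, s9, s12, s13}. That leaves s7, s10, s11 unreachable — 3 in total.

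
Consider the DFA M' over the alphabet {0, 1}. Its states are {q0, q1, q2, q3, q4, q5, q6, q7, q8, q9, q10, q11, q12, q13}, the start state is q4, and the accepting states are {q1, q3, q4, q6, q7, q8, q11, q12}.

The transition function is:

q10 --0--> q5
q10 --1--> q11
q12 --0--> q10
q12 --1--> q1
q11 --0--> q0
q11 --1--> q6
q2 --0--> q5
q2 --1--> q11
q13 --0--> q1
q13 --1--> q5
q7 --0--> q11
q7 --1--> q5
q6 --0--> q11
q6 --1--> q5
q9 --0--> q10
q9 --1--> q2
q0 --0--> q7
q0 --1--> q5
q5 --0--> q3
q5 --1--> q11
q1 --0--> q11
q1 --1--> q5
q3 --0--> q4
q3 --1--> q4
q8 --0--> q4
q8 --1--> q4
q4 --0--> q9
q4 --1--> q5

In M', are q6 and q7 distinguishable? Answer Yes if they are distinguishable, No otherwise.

No

Reachable states from the start: {q0,q2,q3,q4,q5,q6,q7,q9,q10,q11}. Unreachable: {q1,q8,q12,q13} — drop them.
Start with accepting vs non-accepting: {q3,q4,q6,q7,q11} | {q0,q2,q5,q9,q10}.
Split {q3,q4,q6,q7,q11} by δ(·,0) → {q3,q6,q7} and {q4,q11}.
Split {q3,q6,q7} by δ(·,1) → {q6,q7} and {q3}.
Split {q0,q2,q5,q9,q10} by δ(·,0) → {q2,q9,q10} and {q0} and {q5}.
Split {q2,q9,q10} by δ(·,0) → {q2,q10} and {q9}.
Refine {q4,q11} on symbol 0: members go to different blocks, giving {q4} and {q11}.
Stable partition: {q6,q7} | {q2,q10} | {q4} | {q3} | {q0} | {q5} | {q9} | {q11} — 8 equivalence classes.
q6 and q7 lie in the same block of the stable partition, so they are equivalent — no string distinguishes them.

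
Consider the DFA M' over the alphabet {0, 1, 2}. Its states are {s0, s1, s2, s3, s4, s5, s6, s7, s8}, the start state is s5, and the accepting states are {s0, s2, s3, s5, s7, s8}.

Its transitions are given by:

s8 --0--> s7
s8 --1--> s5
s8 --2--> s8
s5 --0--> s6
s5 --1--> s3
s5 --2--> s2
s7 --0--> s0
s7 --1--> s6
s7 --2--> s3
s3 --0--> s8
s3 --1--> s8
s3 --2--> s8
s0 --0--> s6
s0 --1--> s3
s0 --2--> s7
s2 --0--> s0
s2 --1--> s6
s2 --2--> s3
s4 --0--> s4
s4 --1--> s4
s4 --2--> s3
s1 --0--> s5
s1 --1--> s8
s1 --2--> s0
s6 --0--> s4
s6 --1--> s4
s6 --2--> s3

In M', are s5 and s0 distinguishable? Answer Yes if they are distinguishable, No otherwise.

First remove the unreachable states {s1}; 8 states remain.
Initial partition by acceptance: {s0,s2,s3,s5,s7,s8} | {s4,s6}.
Split {s0,s2,s3,s5,s7,s8} by δ(·,0) → {s2,s3,s7,s8} and {s0,s5}.
Refine {s2,s3,s7,s8} on symbol 0: members go to different blocks, giving {s2,s7} and {s3,s8}.
On input 0, block {s3,s8} splits into {s3} and {s8}.
The partition is now stable with 5 blocks: {s2,s7} | {s4,s6} | {s0,s5} | {s3} | {s8}.
s5 and s0 lie in the same block of the stable partition, so they are equivalent — no string distinguishes them.

No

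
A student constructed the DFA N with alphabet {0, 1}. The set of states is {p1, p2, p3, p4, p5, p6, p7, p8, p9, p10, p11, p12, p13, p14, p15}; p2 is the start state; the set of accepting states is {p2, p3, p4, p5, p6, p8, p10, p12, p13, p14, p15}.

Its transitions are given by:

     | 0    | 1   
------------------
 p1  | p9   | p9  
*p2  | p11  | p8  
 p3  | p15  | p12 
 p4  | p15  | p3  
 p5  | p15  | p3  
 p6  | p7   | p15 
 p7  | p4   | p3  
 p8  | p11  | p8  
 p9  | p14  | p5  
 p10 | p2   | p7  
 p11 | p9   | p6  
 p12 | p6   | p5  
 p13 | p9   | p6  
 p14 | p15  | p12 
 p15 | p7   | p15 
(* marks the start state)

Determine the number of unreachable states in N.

No path from p2 leads to p1, p10, p13; the other 12 states are all reachable.

3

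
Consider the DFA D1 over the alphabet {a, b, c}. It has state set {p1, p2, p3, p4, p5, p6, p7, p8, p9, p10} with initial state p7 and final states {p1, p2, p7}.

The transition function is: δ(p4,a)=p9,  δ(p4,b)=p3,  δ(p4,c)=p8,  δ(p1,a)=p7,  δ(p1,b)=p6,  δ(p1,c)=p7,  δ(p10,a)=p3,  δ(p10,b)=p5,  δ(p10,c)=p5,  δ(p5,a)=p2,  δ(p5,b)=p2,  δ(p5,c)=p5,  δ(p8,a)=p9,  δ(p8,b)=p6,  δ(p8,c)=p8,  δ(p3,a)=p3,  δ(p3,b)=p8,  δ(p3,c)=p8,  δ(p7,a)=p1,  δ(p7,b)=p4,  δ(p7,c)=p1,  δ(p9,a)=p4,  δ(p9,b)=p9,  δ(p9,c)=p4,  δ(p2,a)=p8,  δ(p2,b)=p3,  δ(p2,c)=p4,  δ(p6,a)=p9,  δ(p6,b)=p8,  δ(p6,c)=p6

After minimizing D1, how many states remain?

2

Reachable states from the start: {p1,p3,p4,p6,p7,p8,p9}. Unreachable: {p2,p5,p10} — drop them.
Initial partition by acceptance: {p1,p7} | {p3,p4,p6,p8,p9}.
No further refinement is possible. Final partition (2 blocks): {p1,p7} | {p3,p4,p6,p8,p9}.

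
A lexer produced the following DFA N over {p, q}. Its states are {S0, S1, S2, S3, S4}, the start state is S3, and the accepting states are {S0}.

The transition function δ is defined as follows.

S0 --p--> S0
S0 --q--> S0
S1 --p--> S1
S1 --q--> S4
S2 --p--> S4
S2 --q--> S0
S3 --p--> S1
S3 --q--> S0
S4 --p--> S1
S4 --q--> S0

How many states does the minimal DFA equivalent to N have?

States {S2} cannot be reached from the start state, so discard them.
P0 = {S0} | {S1,S3,S4}.
On input q, block {S1,S3,S4} splits into {S3,S4} and {S1}.
The partition is now stable with 3 blocks: {S0} | {S3,S4} | {S1}.

3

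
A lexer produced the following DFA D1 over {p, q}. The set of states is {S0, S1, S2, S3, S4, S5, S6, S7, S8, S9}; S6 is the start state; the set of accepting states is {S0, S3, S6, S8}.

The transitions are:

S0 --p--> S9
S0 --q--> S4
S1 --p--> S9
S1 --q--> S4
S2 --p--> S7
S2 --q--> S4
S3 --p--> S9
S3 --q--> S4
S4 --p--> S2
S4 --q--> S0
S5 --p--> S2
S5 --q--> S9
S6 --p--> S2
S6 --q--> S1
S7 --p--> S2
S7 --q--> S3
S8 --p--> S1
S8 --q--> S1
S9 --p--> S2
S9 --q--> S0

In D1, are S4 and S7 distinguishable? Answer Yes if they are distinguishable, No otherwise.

States {S5,S8} cannot be reached from the start state, so discard them.
Initial partition by acceptance: {S0,S3,S6} | {S1,S2,S4,S7,S9}.
Refine {S1,S2,S4,S7,S9} on symbol q: members go to different blocks, giving {S4,S7,S9} and {S1,S2}.
On input p, block {S0,S3,S6} splits into {S0,S3} and {S6}.
No further refinement is possible. Final partition (4 blocks): {S0,S3} | {S4,S7,S9} | {S1,S2} | {S6}.
S4 and S7 lie in the same block of the stable partition, so they are equivalent — no string distinguishes them.

No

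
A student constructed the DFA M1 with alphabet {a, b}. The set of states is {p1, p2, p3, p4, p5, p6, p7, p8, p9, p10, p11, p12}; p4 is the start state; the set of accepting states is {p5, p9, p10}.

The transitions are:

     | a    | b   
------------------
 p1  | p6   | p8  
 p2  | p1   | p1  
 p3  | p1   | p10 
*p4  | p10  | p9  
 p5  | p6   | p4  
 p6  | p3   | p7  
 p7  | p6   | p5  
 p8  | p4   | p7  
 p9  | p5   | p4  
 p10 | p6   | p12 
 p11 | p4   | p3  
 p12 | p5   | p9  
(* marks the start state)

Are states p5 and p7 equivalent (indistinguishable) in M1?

Reachable states from the start: {p1,p3,p4,p5,p6,p7,p8,p9,p10,p12}. Unreachable: {p2,p11} — drop them.
Start with accepting vs non-accepting: {p5,p9,p10} | {p1,p3,p4,p6,p7,p8,p12}.
Split {p5,p9,p10} by δ(·,a) → {p5,p10} and {p9}.
Refine {p1,p3,p4,p6,p7,p8,p12} on symbol a: members go to different blocks, giving {p1,p3,p6,p7,p8} and {p4,p12}.
Refine {p1,p3,p6,p7,p8} on symbol a: members go to different blocks, giving {p1,p3,p6,p7} and {p8}.
Refine {p1,p3,p6,p7} on symbol b: members go to different blocks, giving {p3,p7} and {p1} and {p6}.
On input a, block {p3,p7} splits into {p3} and {p7}.
Stable partition: {p5,p10} | {p3} | {p9} | {p4,p12} | {p8} | {p1} | {p6} | {p7} — 8 equivalence classes.
p5 and p7 end up in different blocks, so they are distinguishable. For instance, the string 'ε' is accepted from only p5.

No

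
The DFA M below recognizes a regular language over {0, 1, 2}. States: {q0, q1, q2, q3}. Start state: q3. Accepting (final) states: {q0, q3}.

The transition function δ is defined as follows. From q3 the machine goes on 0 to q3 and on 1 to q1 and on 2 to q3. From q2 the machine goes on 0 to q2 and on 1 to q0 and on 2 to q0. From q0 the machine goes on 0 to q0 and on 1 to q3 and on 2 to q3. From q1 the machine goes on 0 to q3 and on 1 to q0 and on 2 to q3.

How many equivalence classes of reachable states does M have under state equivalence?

3

States {q2} cannot be reached from the start state, so discard them.
Start with accepting vs non-accepting: {q0,q3} | {q1}.
Refine {q0,q3} on symbol 1: members go to different blocks, giving {q0} and {q3}.
Stable partition: {q0} | {q1} | {q3} — 3 equivalence classes.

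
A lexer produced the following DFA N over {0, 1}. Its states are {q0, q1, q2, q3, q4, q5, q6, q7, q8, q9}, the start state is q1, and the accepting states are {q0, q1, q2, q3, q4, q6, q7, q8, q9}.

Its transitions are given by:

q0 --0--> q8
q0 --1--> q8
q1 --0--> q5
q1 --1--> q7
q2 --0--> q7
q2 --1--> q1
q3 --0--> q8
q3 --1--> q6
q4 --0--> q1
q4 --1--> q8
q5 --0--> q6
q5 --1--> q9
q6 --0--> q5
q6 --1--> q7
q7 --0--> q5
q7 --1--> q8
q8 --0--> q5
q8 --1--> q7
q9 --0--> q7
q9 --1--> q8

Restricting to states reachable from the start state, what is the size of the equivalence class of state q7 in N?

States {q0,q2,q3,q4} cannot be reached from the start state, so discard them.
Start with accepting vs non-accepting: {q1,q6,q7,q8,q9} | {q5}.
Refine {q1,q6,q7,q8,q9} on symbol 0: members go to different blocks, giving {q1,q6,q7,q8} and {q9}.
The partition is now stable with 3 blocks: {q1,q6,q7,q8} | {q5} | {q9}.
State q7 belongs to the block {q1,q6,q7,q8}, which has 4 states.

4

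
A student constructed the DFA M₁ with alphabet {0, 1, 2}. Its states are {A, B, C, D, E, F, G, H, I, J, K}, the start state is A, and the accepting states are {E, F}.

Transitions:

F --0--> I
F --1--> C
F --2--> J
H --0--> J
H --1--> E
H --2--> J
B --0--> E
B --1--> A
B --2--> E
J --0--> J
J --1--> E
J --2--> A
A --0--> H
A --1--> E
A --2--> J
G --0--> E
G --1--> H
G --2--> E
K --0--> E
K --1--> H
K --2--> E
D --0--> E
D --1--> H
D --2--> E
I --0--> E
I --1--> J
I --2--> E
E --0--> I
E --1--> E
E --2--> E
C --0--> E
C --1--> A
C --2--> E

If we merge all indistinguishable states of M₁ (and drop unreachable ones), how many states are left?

3

States {B,C,D,F,G,K} cannot be reached from the start state, so discard them.
Initial partition by acceptance: {E} | {A,H,I,J}.
Refine {A,H,I,J} on symbol 0: members go to different blocks, giving {A,H,J} and {I}.
The partition is now stable with 3 blocks: {E} | {A,H,J} | {I}.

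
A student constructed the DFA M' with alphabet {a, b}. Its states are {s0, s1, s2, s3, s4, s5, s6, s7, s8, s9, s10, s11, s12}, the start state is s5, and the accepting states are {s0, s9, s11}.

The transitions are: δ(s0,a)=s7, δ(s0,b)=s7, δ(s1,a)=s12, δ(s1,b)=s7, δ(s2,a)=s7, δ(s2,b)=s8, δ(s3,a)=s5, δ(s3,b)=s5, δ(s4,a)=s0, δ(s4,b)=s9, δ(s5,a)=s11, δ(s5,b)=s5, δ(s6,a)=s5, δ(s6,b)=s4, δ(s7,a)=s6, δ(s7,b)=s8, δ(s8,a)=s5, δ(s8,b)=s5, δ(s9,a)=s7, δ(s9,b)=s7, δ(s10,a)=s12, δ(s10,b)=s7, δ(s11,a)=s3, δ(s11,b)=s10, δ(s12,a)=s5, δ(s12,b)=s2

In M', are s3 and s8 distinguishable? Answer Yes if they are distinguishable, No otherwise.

No

Reachable states from the start: {s0,s2,s3,s4,s5,s6,s7,s8,s9,s10,s11,s12}. Unreachable: {s1} — drop them.
Initial partition by acceptance: {s0,s9,s11} | {s2,s3,s4,s5,s6,s7,s8,s10,s12}.
Split {s2,s3,s4,s5,s6,s7,s8,s10,s12} by δ(·,a) → {s2,s3,s6,s7,s8,s10,s12} and {s4,s5}.
On input a, block {s2,s3,s6,s7,s8,s10,s12} splits into {s3,s6,s8,s12} and {s2,s7,s10}.
Refine {s0,s9,s11} on symbol a: members go to different blocks, giving {s0,s9} and {s11}.
Refine {s3,s6,s8,s12} on symbol b: members go to different blocks, giving {s3,s6,s8} and {s12}.
Refine {s4,s5} on symbol a: members go to different blocks, giving {s4} and {s5}.
Refine {s3,s6,s8} on symbol b: members go to different blocks, giving {s3,s8} and {s6}.
Refine {s2,s7,s10} on symbol a: members go to different blocks, giving {s2} and {s7} and {s10}.
Stable partition: {s0,s9} | {s3,s8} | {s4} | {s2} | {s11} | {s12} | {s5} | {s6} | {s7} | {s10} — 10 equivalence classes.
s3 and s8 lie in the same block of the stable partition, so they are equivalent — no string distinguishes them.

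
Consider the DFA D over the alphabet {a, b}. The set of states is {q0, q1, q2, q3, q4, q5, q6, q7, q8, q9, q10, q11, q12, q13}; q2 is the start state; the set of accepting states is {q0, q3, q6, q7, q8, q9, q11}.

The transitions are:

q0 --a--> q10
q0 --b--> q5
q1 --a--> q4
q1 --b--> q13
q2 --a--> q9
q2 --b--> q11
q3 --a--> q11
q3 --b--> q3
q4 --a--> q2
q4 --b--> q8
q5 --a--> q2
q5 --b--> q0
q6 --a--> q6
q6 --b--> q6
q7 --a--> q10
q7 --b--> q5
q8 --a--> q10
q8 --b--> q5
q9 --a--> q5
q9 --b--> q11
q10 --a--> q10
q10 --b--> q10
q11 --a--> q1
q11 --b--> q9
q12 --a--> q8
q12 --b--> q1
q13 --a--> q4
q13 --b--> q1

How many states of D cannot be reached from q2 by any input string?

Starting at q2 and following transitions, the reachable set is {q0, q1, q2, q4, q5, q8, q9, q10, q11, q13}. That leaves q3, q6, q7, q12 unreachable — 4 in total.

4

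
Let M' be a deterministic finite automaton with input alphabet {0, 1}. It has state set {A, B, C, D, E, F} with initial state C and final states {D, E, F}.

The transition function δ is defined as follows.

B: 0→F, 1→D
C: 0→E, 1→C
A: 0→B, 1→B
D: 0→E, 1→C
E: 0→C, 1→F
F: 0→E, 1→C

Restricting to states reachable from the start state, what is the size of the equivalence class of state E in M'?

Reachable states from the start: {C,E,F}. Unreachable: {A,B,D} — drop them.
Start with accepting vs non-accepting: {E,F} | {C}.
Split {E,F} by δ(·,0) → {E} and {F}.
No further refinement is possible. Final partition (3 blocks): {E} | {C} | {F}.
State E belongs to the block {E}, which has 1 states.

1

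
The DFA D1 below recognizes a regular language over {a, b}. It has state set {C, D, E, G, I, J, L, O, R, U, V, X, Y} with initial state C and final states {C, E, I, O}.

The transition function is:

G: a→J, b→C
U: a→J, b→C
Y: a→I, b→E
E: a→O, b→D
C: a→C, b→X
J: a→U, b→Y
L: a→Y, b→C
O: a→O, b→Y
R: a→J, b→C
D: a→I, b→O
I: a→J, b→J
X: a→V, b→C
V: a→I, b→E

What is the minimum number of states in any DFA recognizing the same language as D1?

7

States {G,L,R} cannot be reached from the start state, so discard them.
Initial partition by acceptance: {C,E,I,O} | {D,J,U,V,X,Y}.
Refine {C,E,I,O} on symbol a: members go to different blocks, giving {C,E,O} and {I}.
Split {D,J,U,V,X,Y} by δ(·,a) → {D,V,Y} and {J,U,X}.
On input b, block {C,E,O} splits into {E,O} and {C}.
Split {J,U,X} by δ(·,a) → {J,U} and {X}.
Split {J,U} by δ(·,b) → {U} and {J}.
No further refinement is possible. Final partition (7 blocks): {E,O} | {D,V,Y} | {I} | {U} | {C} | {X} | {J}.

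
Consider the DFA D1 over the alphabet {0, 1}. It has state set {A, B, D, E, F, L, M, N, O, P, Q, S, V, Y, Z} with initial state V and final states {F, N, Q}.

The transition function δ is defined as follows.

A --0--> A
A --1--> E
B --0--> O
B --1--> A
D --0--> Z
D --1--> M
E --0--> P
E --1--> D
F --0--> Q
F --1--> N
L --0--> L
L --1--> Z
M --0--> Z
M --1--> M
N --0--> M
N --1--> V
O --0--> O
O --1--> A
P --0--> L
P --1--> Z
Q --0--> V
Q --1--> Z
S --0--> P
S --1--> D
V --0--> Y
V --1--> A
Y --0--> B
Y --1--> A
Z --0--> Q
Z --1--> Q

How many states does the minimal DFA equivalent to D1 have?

States {F,N,S} cannot be reached from the start state, so discard them.
Start with accepting vs non-accepting: {Q} | {A,B,D,E,L,M,O,P,V,Y,Z}.
Refine {A,B,D,E,L,M,O,P,V,Y,Z} on symbol 0: members go to different blocks, giving {A,B,D,E,L,M,O,P,V,Y} and {Z}.
On input 0, block {A,B,D,E,L,M,O,P,V,Y} splits into {A,B,E,L,O,P,V,Y} and {D,M}.
Refine {A,B,E,L,O,P,V,Y} on symbol 1: members go to different blocks, giving {A,B,O,V,Y} and {L,P} and {E}.
Split {A,B,O,V,Y} by δ(·,1) → {B,O,V,Y} and {A}.
The partition is now stable with 7 blocks: {Q} | {B,O,V,Y} | {Z} | {D,M} | {L,P} | {E} | {A}.

7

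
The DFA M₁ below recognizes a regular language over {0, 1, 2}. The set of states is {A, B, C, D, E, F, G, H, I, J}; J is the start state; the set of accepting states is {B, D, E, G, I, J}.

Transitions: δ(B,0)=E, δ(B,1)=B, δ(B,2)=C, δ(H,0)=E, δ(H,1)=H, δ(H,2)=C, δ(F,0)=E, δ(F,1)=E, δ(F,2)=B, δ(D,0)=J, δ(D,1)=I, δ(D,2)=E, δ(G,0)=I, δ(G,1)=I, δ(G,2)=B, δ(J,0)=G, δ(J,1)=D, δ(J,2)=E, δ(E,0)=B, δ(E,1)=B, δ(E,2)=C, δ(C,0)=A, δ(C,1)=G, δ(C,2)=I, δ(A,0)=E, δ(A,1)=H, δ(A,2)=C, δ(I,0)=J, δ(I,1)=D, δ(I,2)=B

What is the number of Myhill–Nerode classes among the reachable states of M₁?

4

Reachable states from the start: {A,B,C,D,E,G,H,I,J}. Unreachable: {F} — drop them.
P0 = {B,D,E,G,I,J} | {A,C,H}.
On input 2, block {B,D,E,G,I,J} splits into {D,G,I,J} and {B,E}.
On input 0, block {A,C,H} splits into {A,H} and {C}.
The partition is now stable with 4 blocks: {D,G,I,J} | {A,H} | {B,E} | {C}.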